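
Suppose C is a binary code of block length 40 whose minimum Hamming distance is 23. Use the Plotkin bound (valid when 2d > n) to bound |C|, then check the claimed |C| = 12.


Plotkin bound M ≤ 6; given |C| = 12 > bound (violated).

Check applicability: 2d = 46, n = 40.
2d − n = 6 > 0, so Plotkin applies.
Compute d/(2d−n) = 23/6 ≈ 3.8333.
⌊d/(2d−n)⌋ = 3.
Plotkin bound: M ≤ 2·3 = 6.
Given |C| = 12, check: VIOLATED.
This |C| is above the Plotkin bound, so no binary code with n = 40, d = 23 and 12 codewords exists.


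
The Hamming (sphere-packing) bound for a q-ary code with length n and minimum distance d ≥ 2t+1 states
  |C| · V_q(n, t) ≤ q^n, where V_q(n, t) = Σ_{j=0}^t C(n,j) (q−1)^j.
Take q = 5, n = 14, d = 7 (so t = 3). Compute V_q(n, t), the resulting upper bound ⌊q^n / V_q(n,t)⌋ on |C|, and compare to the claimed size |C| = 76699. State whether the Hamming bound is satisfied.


V_q(n, t) = 24809, q^n = 6103515625, Hamming bound = 246020, |C| = 76699 ≤ bound (satisfied).

Step 1: Compute V_q(n, t) = Σ_{j=0}^3 C(n, j) (q−1)^j.
  j = 0: C(14,0)·(4)^0 = 1·1 = 1.
  j = 1: C(14,1)·(4)^1 = 14·4 = 56.
  j = 2: C(14,2)·(4)^2 = 91·16 = 1456.
  j = 3: C(14,3)·(4)^3 = 364·64 = 23296.
  V_q(n, t) = 1 + 56 + 1456 + 23296 = 24809.
Step 2: q^n = 5^14 = 6103515625.
Step 3: Hamming bound ⌊q^n / V_q(n,t)⌋ = ⌊6103515625/24809⌋ = 246020.
Step 4: Compare |C| = 76699 to 246020: satisfied.
The claimed |C| lies below the Hamming bound.


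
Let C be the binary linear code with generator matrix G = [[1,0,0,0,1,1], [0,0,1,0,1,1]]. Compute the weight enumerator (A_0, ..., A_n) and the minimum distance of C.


Weight distribution: A_0 = 1, A_2 = 1, A_3 = 2. Minimum distance d = 2.

Enumerate all 2^2 = 4 messages m ∈ F_2^2.
For each, compute codeword c = mG in F_2^6, then tally its weight.
  m = 00 → c = 000000, weight = 0.
  m = 10 → c = 100011, weight = 3.
  m = 01 → c = 001011, weight = 3.
  m = 11 → c = 101000, weight = 2.
Tally weights:
  weight 0: 1 codewords.
  weight 2: 1 codewords.
  weight 3: 2 codewords.
Minimum distance d = smallest w > 0 with A_w > 0 = 2.
Sanity: Σ A_w = 4 = 2^2 = 4 ✓.


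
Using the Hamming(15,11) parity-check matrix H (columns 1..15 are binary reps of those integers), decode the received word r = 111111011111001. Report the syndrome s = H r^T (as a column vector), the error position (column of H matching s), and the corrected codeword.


s = (0, 1, 0, 0)^T, error position = 4, corrected codeword c = 111011011111001

Compute s = H r^T mod 2 one row at a time:
  s_1 = 1 + 1 + 1 + 1 + 1 + 0 + 0 + 1 = 6 ≡ 0 (mod 2).
  s_2 = 1 + 1 + 1 + 0 + 1 + 0 + 0 + 1 = 5 ≡ 1 (mod 2).
  s_3 = 1 + 1 + 1 + 0 + 1 + 1 + 0 + 1 = 6 ≡ 0 (mod 2).
  s_4 = 1 + 1 + 1 + 0 + 1 + 1 + 0 + 1 = 6 ≡ 0 (mod 2).
s = (0, 1, 0, 0)^T — this equals column 4 of H (binary 0100), so error is at position 4.
Correct: flip bit 4 of r = 111111011111001 to get c = 111011011111001.


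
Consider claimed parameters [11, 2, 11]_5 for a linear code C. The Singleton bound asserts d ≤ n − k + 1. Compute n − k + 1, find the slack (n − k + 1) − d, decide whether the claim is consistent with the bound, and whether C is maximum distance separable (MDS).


Singleton RHS = n − k + 1 = 10, slack = -1, bound violated (no such code; not MDS).

Singleton bound: d ≤ n − k + 1.
Here n = 11, k = 2, so n − k + 1 = 10.
Given d = 11, check d ≤ 10: NO.
Slack = (n − k + 1) − d = -1.
The slack is negative: d = 11 exceeds n − k + 1 = 10 by 1, so the Singleton bound is violated and no linear [11, 2, 11]_5 code can exist. In particular it is not MDS (MDS requires d = n − k + 1 exactly).
Description: the claimed parameters are [11, 2, 11]_5; such a code would be impossible (violates the Singleton bound).


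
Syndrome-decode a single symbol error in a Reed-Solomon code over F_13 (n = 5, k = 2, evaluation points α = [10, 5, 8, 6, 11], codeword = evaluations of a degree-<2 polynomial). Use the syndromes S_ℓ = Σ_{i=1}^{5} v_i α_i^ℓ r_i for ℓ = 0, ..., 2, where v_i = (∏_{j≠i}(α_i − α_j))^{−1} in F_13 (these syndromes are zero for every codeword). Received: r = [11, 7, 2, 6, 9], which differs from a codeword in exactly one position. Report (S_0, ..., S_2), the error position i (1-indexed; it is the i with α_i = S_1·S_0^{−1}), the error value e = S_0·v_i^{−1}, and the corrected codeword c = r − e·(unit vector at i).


S = (1, 5, 12), error at position 2, error magnitude e = 12, c = [11, 8, 2, 6, 9].

Step 1: column multipliers v_i = (∏_{j≠i}(α_i − α_j))^{−1} mod 13.
  i = 1 (α = 10): (10−5)(10−8)(10−6)(10−11) = 5·2·4·(−1) = −40 ≡ 12, so v_1 = 12^{−1} = 12 (mod 13).
  i = 2 (α = 5): (5−10)(5−8)(5−6)(5−11) = (−5)·(−3)·(−1)·(−6) = 90 ≡ 12, so v_2 = 12^{−1} = 12 (mod 13).
  i = 3 (α = 8): (8−10)(8−5)(8−6)(8−11) = (−2)·3·2·(−3) = 36 ≡ 10, so v_3 = 10^{−1} = 4 (mod 13).
  i = 4 (α = 6): (6−10)(6−5)(6−8)(6−11) = (−4)·1·(−2)·(−5) = −40 ≡ 12, so v_4 = 12^{−1} = 12 (mod 13).
  i = 5 (α = 11): (11−10)(11−5)(11−8)(11−6) = 1·6·3·5 = 90 ≡ 12, so v_5 = 12^{−1} = 12 (mod 13).
  v = [12, 12, 4, 12, 12].
Step 2: syndromes of r = [11, 7, 2, 6, 9] (all sums mod 13).
  S_0 = Σ v_i r_i = 12·11 + 12·7 + 4·2 + 12·6 + 12·9 = 404 ≡ 1.
  S_1 = Σ v_i α_i r_i = 12·10·11 + 12·5·7 + 4·8·2 + 12·6·6 + 12·11·9 = 3424 ≡ 5.
  α_i^2 mod 13 = [9, 12, 12, 10, 4].
  S_2 = Σ v_i α_i^2 r_i = 12·9·11 + 12·12·7 + 4·12·2 + 12·10·6 + 12·4·9 = 3444 ≡ 12.
  S = (1, 5, 12) ≠ 0, so r is not a codeword (an error is present).
Step 3: locate the error. For a single error e at position i, S_ℓ = v_i·e·α_i^ℓ, so α_err = S_1/S_0.
  S_0^{−1} = 1^{−1} = 1 (mod 13), so α_err = 5·1 = 5 ≡ 5 = α_2. Error position i = 2.
  Consistency check: S_2/S_1 = 12·8 = 96 ≡ 5 = α_err ✓ (single-error assumption holds).
Step 4: error magnitude e = S_0/v_2 = S_0·∏_{j≠2}(α_2 − α_j) = 1·12 = 12 ≡ 12 (mod 13).
Step 5: correct position 2: c_2 = r_2 − e = 7 − 12 ≡ 8 (mod 13). Hence c = [11, 8, 2, 6, 9].
  Check: interpolating c through the α_i gives m(x) = 5 + 11·x (degree < 2) with m(α_i) = c_i for every i, so c is indeed a codeword.


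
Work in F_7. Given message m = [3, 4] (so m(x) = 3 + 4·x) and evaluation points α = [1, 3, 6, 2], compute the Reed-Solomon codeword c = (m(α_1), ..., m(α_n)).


c = [0, 1, 6, 4]

Message polynomial: m(x) = 3 + 4·x (mod 7).
For each evaluation point α_i, compute m(α_i) mod 7:
  α_1 = 1: Horner steps 4 → 0, so m(1) = 0.
  α_2 = 3: Horner steps 4 → 1, so m(3) = 1.
  α_3 = 6: Horner steps 4 → 6, so m(6) = 6.
  α_4 = 2: Horner steps 4 → 4, so m(2) = 4.
Codeword c = [0, 1, 6, 4] ∈ F_7^4.


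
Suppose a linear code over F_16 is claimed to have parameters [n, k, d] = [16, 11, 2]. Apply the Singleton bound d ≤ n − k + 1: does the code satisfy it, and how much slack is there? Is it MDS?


Singleton RHS = n − k + 1 = 6, slack = 4, bound satisfied, not MDS.

Singleton bound: d ≤ n − k + 1.
Here n = 16, k = 11, so n − k + 1 = 6.
Given d = 2, check d ≤ 6: YES.
Slack = (n − k + 1) − d = 4.
The code is NOT MDS (slack = 4 > 0).
Description: the claimed parameters are [16, 11, 2]_16; such a code would be non-MDS.


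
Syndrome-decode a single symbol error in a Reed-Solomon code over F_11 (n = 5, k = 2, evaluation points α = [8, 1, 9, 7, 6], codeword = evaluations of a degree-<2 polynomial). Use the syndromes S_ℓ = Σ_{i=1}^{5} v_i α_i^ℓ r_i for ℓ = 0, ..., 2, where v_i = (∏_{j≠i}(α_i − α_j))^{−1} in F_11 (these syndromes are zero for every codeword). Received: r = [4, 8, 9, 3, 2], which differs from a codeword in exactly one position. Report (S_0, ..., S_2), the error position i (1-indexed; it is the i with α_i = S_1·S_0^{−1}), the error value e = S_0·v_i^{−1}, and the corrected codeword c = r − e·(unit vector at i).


S = (1, 9, 4), error at position 3, error magnitude e = 4, c = [4, 8, 5, 3, 2].

Step 1: column multipliers v_i = (∏_{j≠i}(α_i − α_j))^{−1} mod 11.
  i = 1 (α = 8): (8−1)(8−9)(8−7)(8−6) = 7·(−1)·1·2 = −14 ≡ 8, so v_1 = 8^{−1} = 7 (mod 11).
  i = 2 (α = 1): (1−8)(1−9)(1−7)(1−6) = (−7)·(−8)·(−6)·(−5) = 1680 ≡ 8, so v_2 = 8^{−1} = 7 (mod 11).
  i = 3 (α = 9): (9−8)(9−1)(9−7)(9−6) = 1·8·2·3 = 48 ≡ 4, so v_3 = 4^{−1} = 3 (mod 11).
  i = 4 (α = 7): (7−8)(7−1)(7−9)(7−6) = (−1)·6·(−2)·1 = 12 ≡ 1, so v_4 = 1^{−1} = 1 (mod 11).
  i = 5 (α = 6): (6−8)(6−1)(6−9)(6−7) = (−2)·5·(−3)·(−1) = −30 ≡ 3, so v_5 = 3^{−1} = 4 (mod 11).
  v = [7, 7, 3, 1, 4].
Step 2: syndromes of r = [4, 8, 9, 3, 2] (all sums mod 11).
  S_0 = Σ v_i r_i = 7·4 + 7·8 + 3·9 + 1·3 + 4·2 = 122 ≡ 1.
  S_1 = Σ v_i α_i r_i = 7·8·4 + 7·1·8 + 3·9·9 + 1·7·3 + 4·6·2 = 592 ≡ 9.
  α_i^2 mod 11 = [9, 1, 4, 5, 3].
  S_2 = Σ v_i α_i^2 r_i = 7·9·4 + 7·1·8 + 3·4·9 + 1·5·3 + 4·3·2 = 455 ≡ 4.
  S = (1, 9, 4) ≠ 0, so r is not a codeword (an error is present).
Step 3: locate the error. For a single error e at position i, S_ℓ = v_i·e·α_i^ℓ, so α_err = S_1/S_0.
  S_0^{−1} = 1^{−1} = 1 (mod 11), so α_err = 9·1 = 9 ≡ 9 = α_3. Error position i = 3.
  Consistency check: S_2/S_1 = 4·5 = 20 ≡ 9 = α_err ✓ (single-error assumption holds).
Step 4: error magnitude e = S_0/v_3 = S_0·∏_{j≠3}(α_3 − α_j) = 1·4 = 4 ≡ 4 (mod 11).
Step 5: correct position 3: c_3 = r_3 − e = 9 − 4 ≡ 5 (mod 11). Hence c = [4, 8, 5, 3, 2].
  Check: interpolating c through the α_i gives m(x) = 7 + 1·x (degree < 2) with m(α_i) = c_i for every i, so c is indeed a codeword.


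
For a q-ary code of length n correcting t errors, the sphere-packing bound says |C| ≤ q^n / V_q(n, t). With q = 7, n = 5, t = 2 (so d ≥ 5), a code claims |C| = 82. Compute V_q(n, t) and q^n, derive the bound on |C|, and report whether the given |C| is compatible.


V_q(n, t) = 391, q^n = 16807, Hamming bound = 42, |C| = 82 > bound (violated).

Step 1: Compute V_q(n, t) = Σ_{j=0}^2 C(n, j) (q−1)^j.
  j = 0: C(5,0)·(6)^0 = 1·1 = 1.
  j = 1: C(5,1)·(6)^1 = 5·6 = 30.
  j = 2: C(5,2)·(6)^2 = 10·36 = 360.
  V_q(n, t) = 1 + 30 + 360 = 391.
Step 2: q^n = 7^5 = 16807.
Step 3: Hamming bound ⌊q^n / V_q(n,t)⌋ = ⌊16807/391⌋ = 42.
Step 4: Compare |C| = 82 to 42: violated.
The claimed |C| lies above the Hamming bound, so no 7-ary code of length 5 with d ≥ 5 can have 82 codewords.


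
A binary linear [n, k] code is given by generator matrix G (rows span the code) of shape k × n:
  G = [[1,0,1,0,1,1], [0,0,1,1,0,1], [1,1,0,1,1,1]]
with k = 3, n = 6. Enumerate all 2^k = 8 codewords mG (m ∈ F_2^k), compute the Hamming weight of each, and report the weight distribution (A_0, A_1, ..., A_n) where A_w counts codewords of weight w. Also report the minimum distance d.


Weight distribution: A_0 = 1, A_2 = 1, A_3 = 3, A_4 = 2, A_5 = 1. Minimum distance d = 2.

Enumerate all 2^3 = 8 messages m ∈ F_2^3.
For each, compute codeword c = mG in F_2^6, then tally its weight.
  m = 000 → c = 000000, weight = 0.
  m = 100 → c = 101011, weight = 4.
  m = 010 → c = 001101, weight = 3.
  m = 110 → c = 100110, weight = 3.
  m = 001 → c = 110111, weight = 5.
  m = 101 → c = 011100, weight = 3.
  m = 011 → c = 111010, weight = 4.
  m = 111 → c = 010001, weight = 2.
Tally weights:
  weight 0: 1 codewords.
  weight 2: 1 codewords.
  weight 3: 3 codewords.
  weight 4: 2 codewords.
  weight 5: 1 codewords.
Minimum distance d = smallest w > 0 with A_w > 0 = 2.
Sanity: Σ A_w = 8 = 2^3 = 8 ✓.


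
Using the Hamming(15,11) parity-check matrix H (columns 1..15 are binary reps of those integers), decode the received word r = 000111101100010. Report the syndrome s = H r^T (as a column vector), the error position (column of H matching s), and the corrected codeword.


s = (1, 1, 0, 1)^T, error position = 13, corrected codeword c = 000111101100110

Compute s = H r^T mod 2 one row at a time:
  s_1 = 0 + 1 + 1 + 0 + 0 + 0 + 1 + 0 = 3 ≡ 1 (mod 2).
  s_2 = 1 + 1 + 1 + 1 + 0 + 0 + 1 + 0 = 5 ≡ 1 (mod 2).
  s_3 = 0 + 0 + 1 + 1 + 1 + 0 + 1 + 0 = 4 ≡ 0 (mod 2).
  s_4 = 0 + 0 + 1 + 1 + 1 + 0 + 0 + 0 = 3 ≡ 1 (mod 2).
s = (1, 1, 0, 1)^T — this equals column 13 of H (binary 1101), so error is at position 13.
Correct: flip bit 13 of r = 000111101100010 to get c = 000111101100110.


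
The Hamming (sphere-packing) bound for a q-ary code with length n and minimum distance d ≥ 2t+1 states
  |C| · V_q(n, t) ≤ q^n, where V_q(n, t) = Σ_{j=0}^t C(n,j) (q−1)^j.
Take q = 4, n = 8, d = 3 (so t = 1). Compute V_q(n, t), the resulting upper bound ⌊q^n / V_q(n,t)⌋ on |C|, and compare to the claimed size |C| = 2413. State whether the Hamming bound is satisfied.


V_q(n, t) = 25, q^n = 65536, Hamming bound = 2621, |C| = 2413 ≤ bound (satisfied).

Step 1: Compute V_q(n, t) = Σ_{j=0}^1 C(n, j) (q−1)^j.
  j = 0: C(8,0)·(3)^0 = 1·1 = 1.
  j = 1: C(8,1)·(3)^1 = 8·3 = 24.
  V_q(n, t) = 1 + 24 = 25.
Step 2: q^n = 4^8 = 65536.
Step 3: Hamming bound ⌊q^n / V_q(n,t)⌋ = ⌊65536/25⌋ = 2621.
Step 4: Compare |C| = 2413 to 2621: satisfied.
The claimed |C| lies below the Hamming bound.


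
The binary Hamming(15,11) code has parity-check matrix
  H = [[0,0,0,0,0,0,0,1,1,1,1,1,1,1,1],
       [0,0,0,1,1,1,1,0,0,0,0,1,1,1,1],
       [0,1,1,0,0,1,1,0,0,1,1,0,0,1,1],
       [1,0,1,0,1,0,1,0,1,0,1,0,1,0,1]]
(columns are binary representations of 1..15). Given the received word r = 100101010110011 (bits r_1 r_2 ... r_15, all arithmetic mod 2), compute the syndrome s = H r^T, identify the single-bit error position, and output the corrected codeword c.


s = (1, 0, 1, 1)^T, error position = 11, corrected codeword c = 100101010100011

Compute s = H r^T mod 2 one row at a time:
  s_1 = 1 + 0 + 1 + 1 + 0 + 0 + 1 + 1 = 5 ≡ 1 (mod 2).
  s_2 = 1 + 0 + 1 + 0 + 0 + 0 + 1 + 1 = 4 ≡ 0 (mod 2).
  s_3 = 0 + 0 + 1 + 0 + 1 + 1 + 1 + 1 = 5 ≡ 1 (mod 2).
  s_4 = 1 + 0 + 0 + 0 + 0 + 1 + 0 + 1 = 3 ≡ 1 (mod 2).
s = (1, 0, 1, 1)^T — this equals column 11 of H (binary 1011), so error is at position 11.
Correct: flip bit 11 of r = 100101010110011 to get c = 100101010100011.


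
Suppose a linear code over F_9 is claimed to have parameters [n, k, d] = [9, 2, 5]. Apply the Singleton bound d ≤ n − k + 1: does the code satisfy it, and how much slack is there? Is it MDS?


Singleton RHS = n − k + 1 = 8, slack = 3, bound satisfied, not MDS.

Singleton bound: d ≤ n − k + 1.
Here n = 9, k = 2, so n − k + 1 = 8.
Given d = 5, check d ≤ 8: YES.
Slack = (n − k + 1) − d = 3.
The code is NOT MDS (slack = 3 > 0).
Description: the claimed parameters are [9, 2, 5]_9; such a code would be non-MDS.


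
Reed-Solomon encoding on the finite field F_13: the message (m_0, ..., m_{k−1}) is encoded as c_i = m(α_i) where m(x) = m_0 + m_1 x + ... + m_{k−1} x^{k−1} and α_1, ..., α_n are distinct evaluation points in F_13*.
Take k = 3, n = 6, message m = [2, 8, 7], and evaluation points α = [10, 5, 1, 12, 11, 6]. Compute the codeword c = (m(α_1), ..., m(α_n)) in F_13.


c = [2, 9, 4, 1, 1, 3]

Message polynomial: m(x) = 2 + 8·x + 7·x^2 (mod 13).
For each evaluation point α_i, compute m(α_i) mod 13:
  α_1 = 10: Horner steps 7 → 0 → 2, so m(10) = 2.
  α_2 = 5: Horner steps 7 → 4 → 9, so m(5) = 9.
  α_3 = 1: Horner steps 7 → 2 → 4, so m(1) = 4.
  α_4 = 12: Horner steps 7 → 1 → 1, so m(12) = 1.
  α_5 = 11: Horner steps 7 → 7 → 1, so m(11) = 1.
  α_6 = 6: Horner steps 7 → 11 → 3, so m(6) = 3.
Codeword c = [2, 9, 4, 1, 1, 3] ∈ F_13^6.


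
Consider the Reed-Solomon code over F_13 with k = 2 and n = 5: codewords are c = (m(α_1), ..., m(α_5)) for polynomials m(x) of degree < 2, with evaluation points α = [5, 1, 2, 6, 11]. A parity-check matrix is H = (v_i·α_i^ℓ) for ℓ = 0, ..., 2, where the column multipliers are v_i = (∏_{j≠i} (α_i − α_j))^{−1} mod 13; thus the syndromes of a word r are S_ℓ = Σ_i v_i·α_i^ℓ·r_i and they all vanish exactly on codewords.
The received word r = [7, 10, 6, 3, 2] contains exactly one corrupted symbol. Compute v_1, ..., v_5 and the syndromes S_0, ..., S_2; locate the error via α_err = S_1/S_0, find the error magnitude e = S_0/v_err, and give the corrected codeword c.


S = (5, 3, 7), error at position 5, error magnitude e = 6, c = [7, 10, 6, 3, 9].

Step 1: column multipliers v_i = (∏_{j≠i}(α_i − α_j))^{−1} mod 13.
  i = 1 (α = 5): (5−1)(5−2)(5−6)(5−11) = 4·3·(−1)·(−6) = 72 ≡ 7, so v_1 = 7^{−1} = 2 (mod 13).
  i = 2 (α = 1): (1−5)(1−2)(1−6)(1−11) = (−4)·(−1)·(−5)·(−10) = 200 ≡ 5, so v_2 = 5^{−1} = 8 (mod 13).
  i = 3 (α = 2): (2−5)(2−1)(2−6)(2−11) = (−3)·1·(−4)·(−9) = −108 ≡ 9, so v_3 = 9^{−1} = 3 (mod 13).
  i = 4 (α = 6): (6−5)(6−1)(6−2)(6−11) = 1·5·4·(−5) = −100 ≡ 4, so v_4 = 4^{−1} = 10 (mod 13).
  i = 5 (α = 11): (11−5)(11−1)(11−2)(11−6) = 6·10·9·5 = 2700 ≡ 9, so v_5 = 9^{−1} = 3 (mod 13).
  v = [2, 8, 3, 10, 3].
Step 2: syndromes of r = [7, 10, 6, 3, 2] (all sums mod 13).
  S_0 = Σ v_i r_i = 2·7 + 8·10 + 3·6 + 10·3 + 3·2 = 148 ≡ 5.
  S_1 = Σ v_i α_i r_i = 2·5·7 + 8·1·10 + 3·2·6 + 10·6·3 + 3·11·2 = 432 ≡ 3.
  α_i^2 mod 13 = [12, 1, 4, 10, 4].
  S_2 = Σ v_i α_i^2 r_i = 2·12·7 + 8·1·10 + 3·4·6 + 10·10·3 + 3·4·2 = 644 ≡ 7.
  S = (5, 3, 7) ≠ 0, so r is not a codeword (an error is present).
Step 3: locate the error. For a single error e at position i, S_ℓ = v_i·e·α_i^ℓ, so α_err = S_1/S_0.
  S_0^{−1} = 5^{−1} = 8 (mod 13), so α_err = 3·8 = 24 ≡ 11 = α_5. Error position i = 5.
  Consistency check: S_2/S_1 = 7·9 = 63 ≡ 11 = α_err ✓ (single-error assumption holds).
Step 4: error magnitude e = S_0/v_5 = S_0·∏_{j≠5}(α_5 − α_j) = 5·9 = 45 ≡ 6 (mod 13).
Step 5: correct position 5: c_5 = r_5 − e = 2 − 6 ≡ 9 (mod 13). Hence c = [7, 10, 6, 3, 9].
  Check: interpolating c through the α_i gives m(x) = 1 + 9·x (degree < 2) with m(α_i) = c_i for every i, so c is indeed a codeword.


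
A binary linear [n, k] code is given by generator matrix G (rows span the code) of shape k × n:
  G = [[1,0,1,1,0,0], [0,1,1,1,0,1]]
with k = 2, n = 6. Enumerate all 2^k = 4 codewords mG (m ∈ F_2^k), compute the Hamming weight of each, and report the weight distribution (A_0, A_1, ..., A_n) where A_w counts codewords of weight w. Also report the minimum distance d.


Weight distribution: A_0 = 1, A_3 = 2, A_4 = 1. Minimum distance d = 3.

Enumerate all 2^2 = 4 messages m ∈ F_2^2.
For each, compute codeword c = mG in F_2^6, then tally its weight.
  m = 00 → c = 000000, weight = 0.
  m = 10 → c = 101100, weight = 3.
  m = 01 → c = 011101, weight = 4.
  m = 11 → c = 110001, weight = 3.
Tally weights:
  weight 0: 1 codewords.
  weight 3: 2 codewords.
  weight 4: 1 codewords.
Minimum distance d = smallest w > 0 with A_w > 0 = 3.
Sanity: Σ A_w = 4 = 2^2 = 4 ✓.


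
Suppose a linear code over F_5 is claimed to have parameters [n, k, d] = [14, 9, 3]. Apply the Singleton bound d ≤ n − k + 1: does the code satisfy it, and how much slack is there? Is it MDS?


Singleton RHS = n − k + 1 = 6, slack = 3, bound satisfied, not MDS.

Singleton bound: d ≤ n − k + 1.
Here n = 14, k = 9, so n − k + 1 = 6.
Given d = 3, check d ≤ 6: YES.
Slack = (n − k + 1) − d = 3.
The code is NOT MDS (slack = 3 > 0).
Description: the claimed parameters are [14, 9, 3]_5; such a code would be non-MDS.


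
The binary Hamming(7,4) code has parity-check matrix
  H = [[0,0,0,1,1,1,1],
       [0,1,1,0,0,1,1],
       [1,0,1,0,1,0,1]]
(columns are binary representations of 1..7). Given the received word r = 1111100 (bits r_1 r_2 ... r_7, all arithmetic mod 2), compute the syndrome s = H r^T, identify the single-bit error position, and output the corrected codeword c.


s = (0, 0, 1)^T, error position = 1, corrected codeword c = 0111100

Compute s = H r^T mod 2 one row at a time:
  s_1 = 1 + 1 + 0 + 0 = 2 ≡ 0 (mod 2).
  s_2 = 1 + 1 + 0 + 0 = 2 ≡ 0 (mod 2).
  s_3 = 1 + 1 + 1 + 0 = 3 ≡ 1 (mod 2).
s = (0, 0, 1)^T — this equals column 1 of H (binary 001), so error is at position 1.
Correct: flip bit 1 of r = 1111100 to get c = 0111100.


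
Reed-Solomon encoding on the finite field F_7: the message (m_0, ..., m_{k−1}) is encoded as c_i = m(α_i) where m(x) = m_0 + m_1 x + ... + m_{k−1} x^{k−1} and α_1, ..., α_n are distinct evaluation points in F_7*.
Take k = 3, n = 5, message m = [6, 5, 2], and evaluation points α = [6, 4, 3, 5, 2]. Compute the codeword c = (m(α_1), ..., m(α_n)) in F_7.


c = [3, 2, 4, 4, 3]

Message polynomial: m(x) = 6 + 5·x + 2·x^2 (mod 7).
For each evaluation point α_i, compute m(α_i) mod 7:
  α_1 = 6: Horner steps 2 → 3 → 3, so m(6) = 3.
  α_2 = 4: Horner steps 2 → 6 → 2, so m(4) = 2.
  α_3 = 3: Horner steps 2 → 4 → 4, so m(3) = 4.
  α_4 = 5: Horner steps 2 → 1 → 4, so m(5) = 4.
  α_5 = 2: Horner steps 2 → 2 → 3, so m(2) = 3.
Codeword c = [3, 2, 4, 4, 3] ∈ F_7^5.


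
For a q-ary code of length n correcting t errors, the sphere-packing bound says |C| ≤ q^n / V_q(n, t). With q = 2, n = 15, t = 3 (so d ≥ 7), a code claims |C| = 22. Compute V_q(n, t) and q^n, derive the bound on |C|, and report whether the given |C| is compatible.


V_q(n, t) = 576, q^n = 32768, Hamming bound = 56, |C| = 22 ≤ bound (satisfied).

Step 1: Compute V_q(n, t) = Σ_{j=0}^3 C(n, j) (q−1)^j.
  j = 0: C(15,0)·(1)^0 = 1·1 = 1.
  j = 1: C(15,1)·(1)^1 = 15·1 = 15.
  j = 2: C(15,2)·(1)^2 = 105·1 = 105.
  j = 3: C(15,3)·(1)^3 = 455·1 = 455.
  V_q(n, t) = 1 + 15 + 105 + 455 = 576.
Step 2: q^n = 2^15 = 32768.
Step 3: Hamming bound ⌊q^n / V_q(n,t)⌋ = ⌊32768/576⌋ = 56.
Step 4: Compare |C| = 22 to 56: satisfied.
The claimed |C| lies below the Hamming bound.


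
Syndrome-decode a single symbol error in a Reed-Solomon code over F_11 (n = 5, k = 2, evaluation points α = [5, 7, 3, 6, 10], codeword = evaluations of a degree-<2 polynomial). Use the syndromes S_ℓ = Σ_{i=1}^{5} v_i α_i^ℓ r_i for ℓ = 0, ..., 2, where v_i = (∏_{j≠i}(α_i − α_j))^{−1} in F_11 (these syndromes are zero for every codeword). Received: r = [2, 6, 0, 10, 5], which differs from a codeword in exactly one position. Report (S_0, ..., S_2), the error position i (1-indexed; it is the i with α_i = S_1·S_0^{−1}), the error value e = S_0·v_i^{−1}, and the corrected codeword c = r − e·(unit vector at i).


S = (5, 3, 4), error at position 1, error magnitude e = 10, c = [3, 6, 0, 10, 5].

Step 1: column multipliers v_i = (∏_{j≠i}(α_i − α_j))^{−1} mod 11.
  i = 1 (α = 5): (5−7)(5−3)(5−6)(5−10) = (−2)·2·(−1)·(−5) = −20 ≡ 2, so v_1 = 2^{−1} = 6 (mod 11).
  i = 2 (α = 7): (7−5)(7−3)(7−6)(7−10) = 2·4·1·(−3) = −24 ≡ 9, so v_2 = 9^{−1} = 5 (mod 11).
  i = 3 (α = 3): (3−5)(3−7)(3−6)(3−10) = (−2)·(−4)·(−3)·(−7) = 168 ≡ 3, so v_3 = 3^{−1} = 4 (mod 11).
  i = 4 (α = 6): (6−5)(6−7)(6−3)(6−10) = 1·(−1)·3·(−4) = 12 ≡ 1, so v_4 = 1^{−1} = 1 (mod 11).
  i = 5 (α = 10): (10−5)(10−7)(10−3)(10−6) = 5·3·7·4 = 420 ≡ 2, so v_5 = 2^{−1} = 6 (mod 11).
  v = [6, 5, 4, 1, 6].
Step 2: syndromes of r = [2, 6, 0, 10, 5] (all sums mod 11).
  S_0 = Σ v_i r_i = 6·2 + 5·6 + 4·0 + 1·10 + 6·5 = 82 ≡ 5.
  S_1 = Σ v_i α_i r_i = 6·5·2 + 5·7·6 + 4·3·0 + 1·6·10 + 6·10·5 = 630 ≡ 3.
  α_i^2 mod 11 = [3, 5, 9, 3, 1].
  S_2 = Σ v_i α_i^2 r_i = 6·3·2 + 5·5·6 + 4·9·0 + 1·3·10 + 6·1·5 = 246 ≡ 4.
  S = (5, 3, 4) ≠ 0, so r is not a codeword (an error is present).
Step 3: locate the error. For a single error e at position i, S_ℓ = v_i·e·α_i^ℓ, so α_err = S_1/S_0.
  S_0^{−1} = 5^{−1} = 9 (mod 11), so α_err = 3·9 = 27 ≡ 5 = α_1. Error position i = 1.
  Consistency check: S_2/S_1 = 4·4 = 16 ≡ 5 = α_err ✓ (single-error assumption holds).
Step 4: error magnitude e = S_0/v_1 = S_0·∏_{j≠1}(α_1 − α_j) = 5·2 = 10 ≡ 10 (mod 11).
Step 5: correct position 1: c_1 = r_1 − e = 2 − 10 ≡ 3 (mod 11). Hence c = [3, 6, 0, 10, 5].
  Check: interpolating c through the α_i gives m(x) = 1 + 7·x (degree < 2) with m(α_i) = c_i for every i, so c is indeed a codeword.


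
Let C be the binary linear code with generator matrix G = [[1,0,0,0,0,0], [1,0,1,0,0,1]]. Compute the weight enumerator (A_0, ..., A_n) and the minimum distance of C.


Weight distribution: A_0 = 1, A_1 = 1, A_2 = 1, A_3 = 1. Minimum distance d = 1.

Enumerate all 2^2 = 4 messages m ∈ F_2^2.
For each, compute codeword c = mG in F_2^6, then tally its weight.
  m = 00 → c = 000000, weight = 0.
  m = 10 → c = 100000, weight = 1.
  m = 01 → c = 101001, weight = 3.
  m = 11 → c = 001001, weight = 2.
Tally weights:
  weight 0: 1 codewords.
  weight 1: 1 codewords.
  weight 2: 1 codewords.
  weight 3: 1 codewords.
Minimum distance d = smallest w > 0 with A_w > 0 = 1.
Sanity: Σ A_w = 4 = 2^2 = 4 ✓.


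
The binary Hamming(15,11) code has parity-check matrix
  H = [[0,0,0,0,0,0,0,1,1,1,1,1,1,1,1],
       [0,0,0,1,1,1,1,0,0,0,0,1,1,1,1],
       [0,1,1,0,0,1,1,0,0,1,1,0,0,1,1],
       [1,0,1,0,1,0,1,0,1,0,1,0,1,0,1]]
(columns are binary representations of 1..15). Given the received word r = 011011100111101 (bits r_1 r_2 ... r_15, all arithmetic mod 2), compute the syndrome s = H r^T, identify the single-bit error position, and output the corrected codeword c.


s = (1, 0, 1, 0)^T, error position = 10, corrected codeword c = 011011100011101

Compute s = H r^T mod 2 one row at a time:
  s_1 = 0 + 0 + 1 + 1 + 1 + 1 + 0 + 1 = 5 ≡ 1 (mod 2).
  s_2 = 0 + 1 + 1 + 1 + 1 + 1 + 0 + 1 = 6 ≡ 0 (mod 2).
  s_3 = 1 + 1 + 1 + 1 + 1 + 1 + 0 + 1 = 7 ≡ 1 (mod 2).
  s_4 = 0 + 1 + 1 + 1 + 0 + 1 + 1 + 1 = 6 ≡ 0 (mod 2).
s = (1, 0, 1, 0)^T — this equals column 10 of H (binary 1010), so error is at position 10.
Correct: flip bit 10 of r = 011011100111101 to get c = 011011100011101.


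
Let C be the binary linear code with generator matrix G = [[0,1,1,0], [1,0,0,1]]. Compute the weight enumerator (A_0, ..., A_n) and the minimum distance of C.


Weight distribution: A_0 = 1, A_2 = 2, A_4 = 1. Minimum distance d = 2.

Enumerate all 2^2 = 4 messages m ∈ F_2^2.
For each, compute codeword c = mG in F_2^4, then tally its weight.
  m = 00 → c = 0000, weight = 0.
  m = 10 → c = 0110, weight = 2.
  m = 01 → c = 1001, weight = 2.
  m = 11 → c = 1111, weight = 4.
Tally weights:
  weight 0: 1 codewords.
  weight 2: 2 codewords.
  weight 4: 1 codewords.
Minimum distance d = smallest w > 0 with A_w > 0 = 2.
Sanity: Σ A_w = 4 = 2^2 = 4 ✓.


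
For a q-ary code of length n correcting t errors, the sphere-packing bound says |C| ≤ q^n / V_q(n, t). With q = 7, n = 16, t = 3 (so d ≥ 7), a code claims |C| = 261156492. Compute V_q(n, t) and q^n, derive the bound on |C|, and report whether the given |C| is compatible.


V_q(n, t) = 125377, q^n = 33232930569601, Hamming bound = 265064011, |C| = 261156492 ≤ bound (satisfied).

Step 1: Compute V_q(n, t) = Σ_{j=0}^3 C(n, j) (q−1)^j.
  j = 0: C(16,0)·(6)^0 = 1·1 = 1.
  j = 1: C(16,1)·(6)^1 = 16·6 = 96.
  j = 2: C(16,2)·(6)^2 = 120·36 = 4320.
  j = 3: C(16,3)·(6)^3 = 560·216 = 120960.
  V_q(n, t) = 1 + 96 + 4320 + 120960 = 125377.
Step 2: q^n = 7^16 = 33232930569601.
Step 3: Hamming bound ⌊q^n / V_q(n,t)⌋ = ⌊33232930569601/125377⌋ = 265064011.
Step 4: Compare |C| = 261156492 to 265064011: satisfied.
The claimed |C| lies below the Hamming bound.


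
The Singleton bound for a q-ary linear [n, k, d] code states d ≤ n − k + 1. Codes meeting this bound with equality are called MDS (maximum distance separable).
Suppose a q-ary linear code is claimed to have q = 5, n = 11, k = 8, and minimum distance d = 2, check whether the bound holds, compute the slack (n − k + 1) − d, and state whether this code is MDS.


Singleton RHS = n − k + 1 = 4, slack = 2, bound satisfied, not MDS.

Singleton bound: d ≤ n − k + 1.
Here n = 11, k = 8, so n − k + 1 = 4.
Given d = 2, check d ≤ 4: YES.
Slack = (n − k + 1) − d = 2.
The code is NOT MDS (slack = 2 > 0).
Description: the claimed parameters are [11, 8, 2]_5; such a code would be non-MDS.


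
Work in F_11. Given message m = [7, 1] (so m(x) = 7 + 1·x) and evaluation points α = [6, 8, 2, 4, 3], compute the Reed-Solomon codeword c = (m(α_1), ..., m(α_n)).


c = [2, 4, 9, 0, 10]

Message polynomial: m(x) = 7 + 1·x (mod 11).
For each evaluation point α_i, compute m(α_i) mod 11:
  α_1 = 6: Horner steps 1 → 2, so m(6) = 2.
  α_2 = 8: Horner steps 1 → 4, so m(8) = 4.
  α_3 = 2: Horner steps 1 → 9, so m(2) = 9.
  α_4 = 4: Horner steps 1 → 0, so m(4) = 0.
  α_5 = 3: Horner steps 1 → 10, so m(3) = 10.
Codeword c = [2, 4, 9, 0, 10] ∈ F_11^5.


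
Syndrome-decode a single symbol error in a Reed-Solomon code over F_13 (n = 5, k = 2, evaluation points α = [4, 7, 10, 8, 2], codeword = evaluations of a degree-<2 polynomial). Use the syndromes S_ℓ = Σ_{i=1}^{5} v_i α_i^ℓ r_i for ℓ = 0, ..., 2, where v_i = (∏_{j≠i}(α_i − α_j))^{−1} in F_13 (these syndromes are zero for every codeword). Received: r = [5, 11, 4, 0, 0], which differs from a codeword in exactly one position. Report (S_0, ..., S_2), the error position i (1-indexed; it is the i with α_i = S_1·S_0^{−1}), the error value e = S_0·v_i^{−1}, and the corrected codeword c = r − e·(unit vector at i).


S = (1, 2, 4), error at position 5, error magnitude e = 12, c = [5, 11, 4, 0, 1].

Step 1: column multipliers v_i = (∏_{j≠i}(α_i − α_j))^{−1} mod 13.
  i = 1 (α = 4): (4−7)(4−10)(4−8)(4−2) = (−3)·(−6)·(−4)·2 = −144 ≡ 12, so v_1 = 12^{−1} = 12 (mod 13).
  i = 2 (α = 7): (7−4)(7−10)(7−8)(7−2) = 3·(−3)·(−1)·5 = 45 ≡ 6, so v_2 = 6^{−1} = 11 (mod 13).
  i = 3 (α = 10): (10−4)(10−7)(10−8)(10−2) = 6·3·2·8 = 288 ≡ 2, so v_3 = 2^{−1} = 7 (mod 13).
  i = 4 (α = 8): (8−4)(8−7)(8−10)(8−2) = 4·1·(−2)·6 = −48 ≡ 4, so v_4 = 4^{−1} = 10 (mod 13).
  i = 5 (α = 2): (2−4)(2−7)(2−10)(2−8) = (−2)·(−5)·(−8)·(−6) = 480 ≡ 12, so v_5 = 12^{−1} = 12 (mod 13).
  v = [12, 11, 7, 10, 12].
Step 2: syndromes of r = [5, 11, 4, 0, 0] (all sums mod 13).
  S_0 = Σ v_i r_i = 12·5 + 11·11 + 7·4 + 10·0 + 12·0 = 209 ≡ 1.
  S_1 = Σ v_i α_i r_i = 12·4·5 + 11·7·11 + 7·10·4 + 10·8·0 + 12·2·0 = 1367 ≡ 2.
  α_i^2 mod 13 = [3, 10, 9, 12, 4].
  S_2 = Σ v_i α_i^2 r_i = 12·3·5 + 11·10·11 + 7·9·4 + 10·12·0 + 12·4·0 = 1642 ≡ 4.
  S = (1, 2, 4) ≠ 0, so r is not a codeword (an error is present).
Step 3: locate the error. For a single error e at position i, S_ℓ = v_i·e·α_i^ℓ, so α_err = S_1/S_0.
  S_0^{−1} = 1^{−1} = 1 (mod 13), so α_err = 2·1 = 2 ≡ 2 = α_5. Error position i = 5.
  Consistency check: S_2/S_1 = 4·7 = 28 ≡ 2 = α_err ✓ (single-error assumption holds).
Step 4: error magnitude e = S_0/v_5 = S_0·∏_{j≠5}(α_5 − α_j) = 1·12 = 12 ≡ 12 (mod 13).
Step 5: correct position 5: c_5 = r_5 − e = 0 − 12 ≡ 1 (mod 13). Hence c = [5, 11, 4, 0, 1].
  Check: interpolating c through the α_i gives m(x) = 10 + 2·x (degree < 2) with m(α_i) = c_i for every i, so c is indeed a codeword.


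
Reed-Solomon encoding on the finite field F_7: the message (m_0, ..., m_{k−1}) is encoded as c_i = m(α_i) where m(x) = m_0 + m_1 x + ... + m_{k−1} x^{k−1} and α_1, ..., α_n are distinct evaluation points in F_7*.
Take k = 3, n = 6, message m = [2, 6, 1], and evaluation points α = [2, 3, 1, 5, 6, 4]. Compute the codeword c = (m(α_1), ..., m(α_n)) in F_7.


c = [4, 1, 2, 1, 4, 0]

Message polynomial: m(x) = 2 + 6·x + 1·x^2 (mod 7).
For each evaluation point α_i, compute m(α_i) mod 7:
  α_1 = 2: Horner steps 1 → 1 → 4, so m(2) = 4.
  α_2 = 3: Horner steps 1 → 2 → 1, so m(3) = 1.
  α_3 = 1: Horner steps 1 → 0 → 2, so m(1) = 2.
  α_4 = 5: Horner steps 1 → 4 → 1, so m(5) = 1.
  α_5 = 6: Horner steps 1 → 5 → 4, so m(6) = 4.
  α_6 = 4: Horner steps 1 → 3 → 0, so m(4) = 0.
Codeword c = [4, 1, 2, 1, 4, 0] ∈ F_7^6.


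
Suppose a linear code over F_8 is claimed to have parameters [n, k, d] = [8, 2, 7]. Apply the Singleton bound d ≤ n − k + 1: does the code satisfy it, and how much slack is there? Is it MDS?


Singleton RHS = n − k + 1 = 7, slack = 0, bound satisfied, MDS.

Singleton bound: d ≤ n − k + 1.
Here n = 8, k = 2, so n − k + 1 = 7.
Given d = 7, check d ≤ 7: YES.
Slack = (n − k + 1) − d = 0.
The code is MDS (slack = 0).
Description: the claimed parameters are [8, 2, 7]_8; such a code would be MDS (meets Singleton bound).


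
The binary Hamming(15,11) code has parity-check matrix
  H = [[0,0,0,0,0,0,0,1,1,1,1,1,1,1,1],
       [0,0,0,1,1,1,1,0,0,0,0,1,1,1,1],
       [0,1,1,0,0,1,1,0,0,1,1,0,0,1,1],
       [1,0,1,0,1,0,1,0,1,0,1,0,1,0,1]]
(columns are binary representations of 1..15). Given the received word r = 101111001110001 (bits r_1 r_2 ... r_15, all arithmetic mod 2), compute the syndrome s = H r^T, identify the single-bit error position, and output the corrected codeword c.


s = (0, 0, 1, 0)^T, error position = 2, corrected codeword c = 111111001110001

Compute s = H r^T mod 2 one row at a time:
  s_1 = 0 + 1 + 1 + 1 + 0 + 0 + 0 + 1 = 4 ≡ 0 (mod 2).
  s_2 = 1 + 1 + 1 + 0 + 0 + 0 + 0 + 1 = 4 ≡ 0 (mod 2).
  s_3 = 0 + 1 + 1 + 0 + 1 + 1 + 0 + 1 = 5 ≡ 1 (mod 2).
  s_4 = 1 + 1 + 1 + 0 + 1 + 1 + 0 + 1 = 6 ≡ 0 (mod 2).
s = (0, 0, 1, 0)^T — this equals column 2 of H (binary 0010), so error is at position 2.
Correct: flip bit 2 of r = 101111001110001 to get c = 111111001110001.


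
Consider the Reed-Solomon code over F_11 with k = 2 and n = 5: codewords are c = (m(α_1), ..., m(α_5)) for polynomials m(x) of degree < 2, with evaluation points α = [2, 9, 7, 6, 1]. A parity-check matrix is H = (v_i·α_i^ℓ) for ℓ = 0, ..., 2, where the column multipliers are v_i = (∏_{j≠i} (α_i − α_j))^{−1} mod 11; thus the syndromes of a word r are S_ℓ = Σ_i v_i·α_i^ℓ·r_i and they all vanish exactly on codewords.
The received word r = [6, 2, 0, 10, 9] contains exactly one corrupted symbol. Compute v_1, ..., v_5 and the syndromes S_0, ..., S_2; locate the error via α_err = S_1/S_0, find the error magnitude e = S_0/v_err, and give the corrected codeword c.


S = (9, 9, 9), error at position 5, error magnitude e = 4, c = [6, 2, 0, 10, 5].

Step 1: column multipliers v_i = (∏_{j≠i}(α_i − α_j))^{−1} mod 11.
  i = 1 (α = 2): (2−9)(2−7)(2−6)(2−1) = (−7)·(−5)·(−4)·1 = −140 ≡ 3, so v_1 = 3^{−1} = 4 (mod 11).
  i = 2 (α = 9): (9−2)(9−7)(9−6)(9−1) = 7·2·3·8 = 336 ≡ 6, so v_2 = 6^{−1} = 2 (mod 11).
  i = 3 (α = 7): (7−2)(7−9)(7−6)(7−1) = 5·(−2)·1·6 = −60 ≡ 6, so v_3 = 6^{−1} = 2 (mod 11).
  i = 4 (α = 6): (6−2)(6−9)(6−7)(6−1) = 4·(−3)·(−1)·5 = 60 ≡ 5, so v_4 = 5^{−1} = 9 (mod 11).
  i = 5 (α = 1): (1−2)(1−9)(1−7)(1−6) = (−1)·(−8)·(−6)·(−5) = 240 ≡ 9, so v_5 = 9^{−1} = 5 (mod 11).
  v = [4, 2, 2, 9, 5].
Step 2: syndromes of r = [6, 2, 0, 10, 9] (all sums mod 11).
  S_0 = Σ v_i r_i = 4·6 + 2·2 + 2·0 + 9·10 + 5·9 = 163 ≡ 9.
  S_1 = Σ v_i α_i r_i = 4·2·6 + 2·9·2 + 2·7·0 + 9·6·10 + 5·1·9 = 669 ≡ 9.
  α_i^2 mod 11 = [4, 4, 5, 3, 1].
  S_2 = Σ v_i α_i^2 r_i = 4·4·6 + 2·4·2 + 2·5·0 + 9·3·10 + 5·1·9 = 427 ≡ 9.
  S = (9, 9, 9) ≠ 0, so r is not a codeword (an error is present).
Step 3: locate the error. For a single error e at position i, S_ℓ = v_i·e·α_i^ℓ, so α_err = S_1/S_0.
  S_0^{−1} = 9^{−1} = 5 (mod 11), so α_err = 9·5 = 45 ≡ 1 = α_5. Error position i = 5.
  Consistency check: S_2/S_1 = 9·5 = 45 ≡ 1 = α_err ✓ (single-error assumption holds).
Step 4: error magnitude e = S_0/v_5 = S_0·∏_{j≠5}(α_5 − α_j) = 9·9 = 81 ≡ 4 (mod 11).
Step 5: correct position 5: c_5 = r_5 − e = 9 − 4 ≡ 5 (mod 11). Hence c = [6, 2, 0, 10, 5].
  Check: interpolating c through the α_i gives m(x) = 4 + 1·x (degree < 2) with m(α_i) = c_i for every i, so c is indeed a codeword.


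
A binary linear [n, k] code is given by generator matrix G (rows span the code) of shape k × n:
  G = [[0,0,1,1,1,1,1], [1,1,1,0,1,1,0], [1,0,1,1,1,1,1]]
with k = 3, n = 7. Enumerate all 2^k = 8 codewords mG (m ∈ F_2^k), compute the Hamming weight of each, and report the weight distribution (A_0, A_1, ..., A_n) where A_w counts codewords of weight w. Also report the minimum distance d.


Weight distribution: A_0 = 1, A_1 = 1, A_3 = 1, A_4 = 2, A_5 = 2, A_6 = 1. Minimum distance d = 1.

Enumerate all 2^3 = 8 messages m ∈ F_2^3.
For each, compute codeword c = mG in F_2^7, then tally its weight.
  m = 000 → c = 0000000, weight = 0.
  m = 100 → c = 0011111, weight = 5.
  m = 010 → c = 1110110, weight = 5.
  m = 110 → c = 1101001, weight = 4.
  m = 001 → c = 1011111, weight = 6.
  m = 101 → c = 1000000, weight = 1.
  m = 011 → c = 0101001, weight = 3.
  m = 111 → c = 0110110, weight = 4.
Tally weights:
  weight 0: 1 codewords.
  weight 1: 1 codewords.
  weight 3: 1 codewords.
  weight 4: 2 codewords.
  weight 5: 2 codewords.
  weight 6: 1 codewords.
Minimum distance d = smallest w > 0 with A_w > 0 = 1.
Sanity: Σ A_w = 8 = 2^3 = 8 ✓.


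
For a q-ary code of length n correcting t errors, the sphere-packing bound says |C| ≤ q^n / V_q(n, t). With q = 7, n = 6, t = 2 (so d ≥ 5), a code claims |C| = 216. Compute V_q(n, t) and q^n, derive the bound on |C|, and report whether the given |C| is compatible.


V_q(n, t) = 577, q^n = 117649, Hamming bound = 203, |C| = 216 > bound (violated).

Step 1: Compute V_q(n, t) = Σ_{j=0}^2 C(n, j) (q−1)^j.
  j = 0: C(6,0)·(6)^0 = 1·1 = 1.
  j = 1: C(6,1)·(6)^1 = 6·6 = 36.
  j = 2: C(6,2)·(6)^2 = 15·36 = 540.
  V_q(n, t) = 1 + 36 + 540 = 577.
Step 2: q^n = 7^6 = 117649.
Step 3: Hamming bound ⌊q^n / V_q(n,t)⌋ = ⌊117649/577⌋ = 203.
Step 4: Compare |C| = 216 to 203: violated.
The claimed |C| lies above the Hamming bound, so no 7-ary code of length 6 with d ≥ 5 can have 216 codewords.


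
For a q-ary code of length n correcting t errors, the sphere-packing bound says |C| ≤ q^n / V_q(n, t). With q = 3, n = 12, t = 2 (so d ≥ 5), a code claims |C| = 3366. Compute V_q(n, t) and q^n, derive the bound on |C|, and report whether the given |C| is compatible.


V_q(n, t) = 289, q^n = 531441, Hamming bound = 1838, |C| = 3366 > bound (violated).

Step 1: Compute V_q(n, t) = Σ_{j=0}^2 C(n, j) (q−1)^j.
  j = 0: C(12,0)·(2)^0 = 1·1 = 1.
  j = 1: C(12,1)·(2)^1 = 12·2 = 24.
  j = 2: C(12,2)·(2)^2 = 66·4 = 264.
  V_q(n, t) = 1 + 24 + 264 = 289.
Step 2: q^n = 3^12 = 531441.
Step 3: Hamming bound ⌊q^n / V_q(n,t)⌋ = ⌊531441/289⌋ = 1838.
Step 4: Compare |C| = 3366 to 1838: violated.
The claimed |C| lies above the Hamming bound, so no 3-ary code of length 12 with d ≥ 5 can have 3366 codewords.


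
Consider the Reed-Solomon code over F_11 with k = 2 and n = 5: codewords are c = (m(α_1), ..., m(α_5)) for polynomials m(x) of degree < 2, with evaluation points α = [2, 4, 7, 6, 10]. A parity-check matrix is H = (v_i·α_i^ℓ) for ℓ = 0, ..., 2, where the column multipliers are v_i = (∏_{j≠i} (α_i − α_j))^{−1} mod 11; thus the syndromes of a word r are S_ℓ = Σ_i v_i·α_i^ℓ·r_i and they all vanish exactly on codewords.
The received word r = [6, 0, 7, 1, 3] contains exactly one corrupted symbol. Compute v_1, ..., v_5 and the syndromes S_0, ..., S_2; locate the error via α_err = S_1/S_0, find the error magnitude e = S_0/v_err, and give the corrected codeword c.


S = (7, 3, 6), error at position 1, error magnitude e = 7, c = [10, 0, 7, 1, 3].

Step 1: column multipliers v_i = (∏_{j≠i}(α_i − α_j))^{−1} mod 11.
  i = 1 (α = 2): (2−4)(2−7)(2−6)(2−10) = (−2)·(−5)·(−4)·(−8) = 320 ≡ 1, so v_1 = 1^{−1} = 1 (mod 11).
  i = 2 (α = 4): (4−2)(4−7)(4−6)(4−10) = 2·(−3)·(−2)·(−6) = −72 ≡ 5, so v_2 = 5^{−1} = 9 (mod 11).
  i = 3 (α = 7): (7−2)(7−4)(7−6)(7−10) = 5·3·1·(−3) = −45 ≡ 10, so v_3 = 10^{−1} = 10 (mod 11).
  i = 4 (α = 6): (6−2)(6−4)(6−7)(6−10) = 4·2·(−1)·(−4) = 32 ≡ 10, so v_4 = 10^{−1} = 10 (mod 11).
  i = 5 (α = 10): (10−2)(10−4)(10−7)(10−6) = 8·6·3·4 = 576 ≡ 4, so v_5 = 4^{−1} = 3 (mod 11).
  v = [1, 9, 10, 10, 3].
Step 2: syndromes of r = [6, 0, 7, 1, 3] (all sums mod 11).
  S_0 = Σ v_i r_i = 1·6 + 9·0 + 10·7 + 10·1 + 3·3 = 95 ≡ 7.
  S_1 = Σ v_i α_i r_i = 1·2·6 + 9·4·0 + 10·7·7 + 10·6·1 + 3·10·3 = 652 ≡ 3.
  α_i^2 mod 11 = [4, 5, 5, 3, 1].
  S_2 = Σ v_i α_i^2 r_i = 1·4·6 + 9·5·0 + 10·5·7 + 10·3·1 + 3·1·3 = 413 ≡ 6.
  S = (7, 3, 6) ≠ 0, so r is not a codeword (an error is present).
Step 3: locate the error. For a single error e at position i, S_ℓ = v_i·e·α_i^ℓ, so α_err = S_1/S_0.
  S_0^{−1} = 7^{−1} = 8 (mod 11), so α_err = 3·8 = 24 ≡ 2 = α_1. Error position i = 1.
  Consistency check: S_2/S_1 = 6·4 = 24 ≡ 2 = α_err ✓ (single-error assumption holds).
Step 4: error magnitude e = S_0/v_1 = S_0·∏_{j≠1}(α_1 − α_j) = 7·1 = 7 ≡ 7 (mod 11).
Step 5: correct position 1: c_1 = r_1 − e = 6 − 7 ≡ 10 (mod 11). Hence c = [10, 0, 7, 1, 3].
  Check: interpolating c through the α_i gives m(x) = 9 + 6·x (degree < 2) with m(α_i) = c_i for every i, so c is indeed a codeword.
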